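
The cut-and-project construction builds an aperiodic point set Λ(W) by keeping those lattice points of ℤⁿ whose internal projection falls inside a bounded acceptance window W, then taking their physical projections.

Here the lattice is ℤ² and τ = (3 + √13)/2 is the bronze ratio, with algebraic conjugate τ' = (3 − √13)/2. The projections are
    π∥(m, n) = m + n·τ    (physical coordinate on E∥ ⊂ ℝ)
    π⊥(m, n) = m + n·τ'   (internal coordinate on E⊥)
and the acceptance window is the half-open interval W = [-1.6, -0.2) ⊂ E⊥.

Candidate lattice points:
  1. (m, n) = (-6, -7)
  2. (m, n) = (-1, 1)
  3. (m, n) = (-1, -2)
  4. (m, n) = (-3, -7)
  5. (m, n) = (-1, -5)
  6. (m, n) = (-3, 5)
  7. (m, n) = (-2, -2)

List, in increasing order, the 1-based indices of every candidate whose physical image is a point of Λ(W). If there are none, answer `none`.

2, 3, 4, 7

τ' = (3−√13)/2 ≈ -0.30278.
candidate 1: (m,n)=(-6,-7) → π∥ = -6-7·τ ≈ -29.11943, π⊥ = -6-7·τ' ≈ -3.88057 ∉ [-1.6, -0.2) ⇒ out
candidate 2: (m,n)=(-1,1) → π∥ = -1+1·τ ≈ 2.30278, π⊥ = -1+1·τ' ≈ -1.30278 ∈ [-1.6, -0.2) ⇒ IN Λ
candidate 3: (m,n)=(-1,-2) → π∥ = -1-2·τ ≈ -7.60555, π⊥ = -1-2·τ' ≈ -0.39445 ∈ [-1.6, -0.2) ⇒ IN Λ
candidate 4: (m,n)=(-3,-7) → π∥ = -3-7·τ ≈ -26.11943, π⊥ = -3-7·τ' ≈ -0.88057 ∈ [-1.6, -0.2) ⇒ IN Λ
candidate 5: (m,n)=(-1,-5) → π∥ = -1-5·τ ≈ -17.51388, π⊥ = -1-5·τ' ≈ 0.51388 ∉ [-1.6, -0.2) ⇒ out
candidate 6: (m,n)=(-3,5) → π∥ = -3+5·τ ≈ 13.51388, π⊥ = -3+5·τ' ≈ -4.51388 ∉ [-1.6, -0.2) ⇒ out
candidate 7: (m,n)=(-2,-2) → π∥ = -2-2·τ ≈ -8.60555, π⊥ = -2-2·τ' ≈ -1.39445 ∈ [-1.6, -0.2) ⇒ IN Λ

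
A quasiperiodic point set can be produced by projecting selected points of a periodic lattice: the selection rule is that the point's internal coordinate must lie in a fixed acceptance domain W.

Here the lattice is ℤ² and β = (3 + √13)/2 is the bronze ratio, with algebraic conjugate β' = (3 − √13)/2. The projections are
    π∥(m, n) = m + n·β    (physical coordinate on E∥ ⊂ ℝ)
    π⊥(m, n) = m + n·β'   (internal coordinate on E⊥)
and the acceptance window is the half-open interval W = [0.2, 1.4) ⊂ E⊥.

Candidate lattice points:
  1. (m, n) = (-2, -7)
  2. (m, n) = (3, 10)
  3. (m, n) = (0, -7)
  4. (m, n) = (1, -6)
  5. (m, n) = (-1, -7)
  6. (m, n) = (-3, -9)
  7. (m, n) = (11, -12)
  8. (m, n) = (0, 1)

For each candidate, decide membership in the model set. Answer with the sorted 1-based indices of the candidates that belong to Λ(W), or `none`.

5

Compute β' = (3−√13)/2 = -0.3028, so π⊥(m,n) = m -0.3028·n.
candidate 1: (m,n)=(-2,-7) → π∥ = -2-7·β ≈ -25.1194, π⊥ = -2-7·β' ≈ 0.1194 ∉ [0.2, 1.4) ⇒ out
candidate 2: (m,n)=(3,10) → π∥ = 3+10·β ≈ 36.0278, π⊥ = 3+10·β' ≈ -0.0278 ∉ [0.2, 1.4) ⇒ out
candidate 3: (m,n)=(0,-7) → π∥ = 0-7·β ≈ -23.1194, π⊥ = 0-7·β' ≈ 2.1194 ∉ [0.2, 1.4) ⇒ out
candidate 4: (m,n)=(1,-6) → π∥ = 1-6·β ≈ -18.8167, π⊥ = 1-6·β' ≈ 2.8167 ∉ [0.2, 1.4) ⇒ out
candidate 5: (m,n)=(-1,-7) → π∥ = -1-7·β ≈ -24.1194, π⊥ = -1-7·β' ≈ 1.1194 ∈ [0.2, 1.4) ⇒ IN Λ
candidate 6: (m,n)=(-3,-9) → π∥ = -3-9·β ≈ -32.7250, π⊥ = -3-9·β' ≈ -0.2750 ∉ [0.2, 1.4) ⇒ out
candidate 7: (m,n)=(11,-12) → π∥ = 11-12·β ≈ -28.6333, π⊥ = 11-12·β' ≈ 14.6333 ∉ [0.2, 1.4) ⇒ out
candidate 8: (m,n)=(0,1) → π∥ = 0+1·β ≈ 3.3028, π⊥ = 0+1·β' ≈ -0.3028 ∉ [0.2, 1.4) ⇒ out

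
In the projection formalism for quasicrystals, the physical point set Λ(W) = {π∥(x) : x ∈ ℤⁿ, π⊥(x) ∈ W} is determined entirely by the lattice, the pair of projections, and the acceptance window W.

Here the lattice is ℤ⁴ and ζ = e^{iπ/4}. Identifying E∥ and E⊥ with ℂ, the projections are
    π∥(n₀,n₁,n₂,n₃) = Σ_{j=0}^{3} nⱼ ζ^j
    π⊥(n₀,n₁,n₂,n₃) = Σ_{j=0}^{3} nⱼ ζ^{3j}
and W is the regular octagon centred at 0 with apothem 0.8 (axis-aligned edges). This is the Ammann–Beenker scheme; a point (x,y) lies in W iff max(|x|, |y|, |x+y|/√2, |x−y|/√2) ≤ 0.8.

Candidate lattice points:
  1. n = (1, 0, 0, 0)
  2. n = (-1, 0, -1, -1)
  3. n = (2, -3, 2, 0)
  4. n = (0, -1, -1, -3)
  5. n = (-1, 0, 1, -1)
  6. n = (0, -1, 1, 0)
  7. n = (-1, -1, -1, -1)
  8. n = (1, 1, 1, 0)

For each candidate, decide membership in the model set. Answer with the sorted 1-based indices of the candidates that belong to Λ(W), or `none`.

π⊥(n) = n₀ + n₁ζ³ + n₂ζ⁶ + n₃ζ⁹ where ζ = e^{iπ/4}.
candidate 1: n = (1, 0, 0, 0) → π⊥ ≈ (+1.0000, +0.0000); max(|x|,|y|,|x±y|/√2) = 1.0000 > 0.8 ⇒ ∉ W
candidate 2: n = (-1, 0, -1, -1) → π⊥ ≈ (-1.7071, +0.2929); max(|x|,|y|,|x±y|/√2) = 1.7071 > 0.8 ⇒ ∉ W
candidate 3: n = (2, -3, 2, 0) → π⊥ ≈ (+4.1213, -4.1213); max(|x|,|y|,|x±y|/√2) = 5.8284 > 0.8 ⇒ ∉ W
candidate 4: n = (0, -1, -1, -3) → π⊥ ≈ (-1.4142, -1.8284); max(|x|,|y|,|x±y|/√2) = 2.2929 > 0.8 ⇒ ∉ W
candidate 5: n = (-1, 0, 1, -1) → π⊥ ≈ (-1.7071, -1.7071); max(|x|,|y|,|x±y|/√2) = 2.4142 > 0.8 ⇒ ∉ W
candidate 6: n = (0, -1, 1, 0) → π⊥ ≈ (+0.7071, -1.7071); max(|x|,|y|,|x±y|/√2) = 1.7071 > 0.8 ⇒ ∉ W
candidate 7: n = (-1, -1, -1, -1) → π⊥ ≈ (-1.0000, -0.4142); max(|x|,|y|,|x±y|/√2) = 1.0000 > 0.8 ⇒ ∉ W
candidate 8: n = (1, 1, 1, 0) → π⊥ ≈ (+0.2929, -0.2929); max(|x|,|y|,|x±y|/√2) = 0.4142 ≤ 0.8 ⇒ ∈ W

8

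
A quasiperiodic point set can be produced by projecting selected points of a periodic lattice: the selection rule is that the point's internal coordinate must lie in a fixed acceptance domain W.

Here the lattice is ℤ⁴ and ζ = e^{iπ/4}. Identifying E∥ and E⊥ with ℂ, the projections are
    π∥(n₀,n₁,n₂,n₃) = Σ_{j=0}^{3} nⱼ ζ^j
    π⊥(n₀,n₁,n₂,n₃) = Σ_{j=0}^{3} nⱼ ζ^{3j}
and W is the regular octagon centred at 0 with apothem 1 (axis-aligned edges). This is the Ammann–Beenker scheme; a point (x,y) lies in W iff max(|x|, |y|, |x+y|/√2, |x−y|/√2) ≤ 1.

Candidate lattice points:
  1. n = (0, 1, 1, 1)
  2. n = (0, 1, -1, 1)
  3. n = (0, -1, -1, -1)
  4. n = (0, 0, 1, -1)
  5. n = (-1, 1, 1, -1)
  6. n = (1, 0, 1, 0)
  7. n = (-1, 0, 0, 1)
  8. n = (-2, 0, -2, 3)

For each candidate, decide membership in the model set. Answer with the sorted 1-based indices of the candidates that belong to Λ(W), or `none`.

With ζ = e^{iπ/4} the internal vectors are ζ^0,ζ^3,ζ^6,ζ^9.
#1 (0, 1, 1, 1): internal (0.000000, 0.414214); octagon support 0.414214 vs apothem 1 → ∈ W
#2 (0, 1, -1, 1): internal (0.000000, 2.414214); octagon support 2.414214 vs apothem 1 → ∉ W
#3 (0, -1, -1, -1): internal (0.000000, -0.414214); octagon support 0.414214 vs apothem 1 → ∈ W
#4 (0, 0, 1, -1): internal (-0.707107, -1.707107); octagon support 1.707107 vs apothem 1 → ∉ W
#5 (-1, 1, 1, -1): internal (-2.414214, -1.000000); octagon support 2.414214 vs apothem 1 → ∉ W
#6 (1, 0, 1, 0): internal (1.000000, -1.000000); octagon support 1.414214 vs apothem 1 → ∉ W
#7 (-1, 0, 0, 1): internal (-0.292893, 0.707107); octagon support 0.707107 vs apothem 1 → ∈ W
#8 (-2, 0, -2, 3): internal (0.121320, 4.121320); octagon support 4.121320 vs apothem 1 → ∉ W

1, 3, 7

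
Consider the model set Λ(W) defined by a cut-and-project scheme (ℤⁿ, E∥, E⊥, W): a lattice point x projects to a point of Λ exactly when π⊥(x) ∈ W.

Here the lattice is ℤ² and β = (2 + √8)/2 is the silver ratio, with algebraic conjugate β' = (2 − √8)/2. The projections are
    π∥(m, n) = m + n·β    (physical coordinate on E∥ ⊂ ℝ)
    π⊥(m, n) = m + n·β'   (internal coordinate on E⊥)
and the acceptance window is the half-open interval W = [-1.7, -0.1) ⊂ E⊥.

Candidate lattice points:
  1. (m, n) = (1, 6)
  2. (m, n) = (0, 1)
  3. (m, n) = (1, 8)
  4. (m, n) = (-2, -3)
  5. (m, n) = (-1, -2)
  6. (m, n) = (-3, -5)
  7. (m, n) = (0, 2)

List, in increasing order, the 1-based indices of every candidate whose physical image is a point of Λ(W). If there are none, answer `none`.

1, 2, 4, 5, 6, 7

Compute β' = (2−√8)/2 = -0.4142, so π⊥(m,n) = m -0.4142·n.
[1] lift (1,6): star map gives -1.4853; window check -1.7 ≤ -1.4853 < -0.1 is true → IN Λ
[2] lift (0,1): star map gives -0.4142; window check -1.7 ≤ -0.4142 < -0.1 is true → IN Λ
[3] lift (1,8): star map gives -2.3137; window check -1.7 ≤ -2.3137 < -0.1 is false → out
[4] lift (-2,-3): star map gives -0.7574; window check -1.7 ≤ -0.7574 < -0.1 is true → IN Λ
[5] lift (-1,-2): star map gives -0.1716; window check -1.7 ≤ -0.1716 < -0.1 is true → IN Λ
[6] lift (-3,-5): star map gives -0.9289; window check -1.7 ≤ -0.9289 < -0.1 is true → IN Λ
[7] lift (0,2): star map gives -0.8284; window check -1.7 ≤ -0.8284 < -0.1 is true → IN Λ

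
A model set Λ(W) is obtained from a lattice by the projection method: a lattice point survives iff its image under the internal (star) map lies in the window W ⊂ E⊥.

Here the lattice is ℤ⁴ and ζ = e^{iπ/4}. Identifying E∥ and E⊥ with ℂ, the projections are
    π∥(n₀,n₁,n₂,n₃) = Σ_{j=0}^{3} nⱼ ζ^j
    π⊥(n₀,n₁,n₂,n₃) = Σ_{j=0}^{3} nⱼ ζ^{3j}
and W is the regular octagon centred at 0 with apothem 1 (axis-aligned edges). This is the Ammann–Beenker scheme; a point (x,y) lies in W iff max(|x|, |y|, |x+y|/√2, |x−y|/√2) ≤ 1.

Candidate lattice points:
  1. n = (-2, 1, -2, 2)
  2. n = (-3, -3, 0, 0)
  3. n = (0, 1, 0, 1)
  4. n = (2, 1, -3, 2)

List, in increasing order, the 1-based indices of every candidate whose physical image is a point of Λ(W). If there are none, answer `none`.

π⊥(n) = n₀ + n₁ζ³ + n₂ζ⁶ + n₃ζ⁹ where ζ = e^{iπ/4}.
candidate 1: n = (-2, 1, -2, 2) → π⊥ ≈ (-1.2929, +4.1213); max(|x|,|y|,|x±y|/√2) = 4.1213 > 1 ⇒ ∉ W
candidate 2: n = (-3, -3, 0, 0) → π⊥ ≈ (-0.8787, -2.1213); max(|x|,|y|,|x±y|/√2) = 2.1213 > 1 ⇒ ∉ W
candidate 3: n = (0, 1, 0, 1) → π⊥ ≈ (+0.0000, +1.4142); max(|x|,|y|,|x±y|/√2) = 1.4142 > 1 ⇒ ∉ W
candidate 4: n = (2, 1, -3, 2) → π⊥ ≈ (+2.7071, +5.1213); max(|x|,|y|,|x±y|/√2) = 5.5355 > 1 ⇒ ∉ W

none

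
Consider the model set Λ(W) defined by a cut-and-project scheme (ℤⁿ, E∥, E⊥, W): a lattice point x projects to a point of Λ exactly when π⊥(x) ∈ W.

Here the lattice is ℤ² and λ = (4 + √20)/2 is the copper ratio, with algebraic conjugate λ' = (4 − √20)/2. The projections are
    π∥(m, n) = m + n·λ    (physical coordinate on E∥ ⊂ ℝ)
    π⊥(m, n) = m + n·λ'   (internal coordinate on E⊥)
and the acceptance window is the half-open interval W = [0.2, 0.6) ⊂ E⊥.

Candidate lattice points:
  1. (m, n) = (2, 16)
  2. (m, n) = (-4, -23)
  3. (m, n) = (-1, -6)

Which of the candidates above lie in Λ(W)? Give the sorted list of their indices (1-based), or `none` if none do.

3

Compute λ' = (4−√20)/2 = -0.23607, so π⊥(m,n) = m -0.23607·n.
#1 (2,16): internal coord 2 + (16)·λ' = -1.77709; -1.77709 ∉ [0.2, 0.6) → out
#2 (-4,-23): internal coord -4 + (-23)·λ' = +1.42956; +1.42956 ∉ [0.2, 0.6) → out
#3 (-1,-6): internal coord -1 + (-6)·λ' = +0.41641; +0.41641 ∈ [0.2, 0.6) → IN Λ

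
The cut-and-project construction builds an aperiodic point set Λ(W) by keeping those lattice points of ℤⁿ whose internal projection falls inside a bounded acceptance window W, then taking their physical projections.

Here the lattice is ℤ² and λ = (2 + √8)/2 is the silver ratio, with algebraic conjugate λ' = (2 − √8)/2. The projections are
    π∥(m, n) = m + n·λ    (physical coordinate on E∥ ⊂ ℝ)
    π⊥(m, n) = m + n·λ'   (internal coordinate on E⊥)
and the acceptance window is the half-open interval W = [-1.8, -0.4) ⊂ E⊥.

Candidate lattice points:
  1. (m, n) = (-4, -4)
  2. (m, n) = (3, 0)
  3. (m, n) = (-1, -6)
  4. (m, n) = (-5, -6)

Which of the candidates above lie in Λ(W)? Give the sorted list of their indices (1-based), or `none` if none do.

none

Numerically λ ≈ 2.4142 and λ' = −1/λ ≈ -0.4142.
[1] lift (-4,-4): star map gives -2.3431; window check -1.8 ≤ -2.3431 < -0.4 is false → out
[2] lift (3,0): star map gives 3.0000; window check -1.8 ≤ 3.0000 < -0.4 is false → out
[3] lift (-1,-6): star map gives 1.4853; window check -1.8 ≤ 1.4853 < -0.4 is false → out
[4] lift (-5,-6): star map gives -2.5147; window check -1.8 ≤ -2.5147 < -0.4 is false → out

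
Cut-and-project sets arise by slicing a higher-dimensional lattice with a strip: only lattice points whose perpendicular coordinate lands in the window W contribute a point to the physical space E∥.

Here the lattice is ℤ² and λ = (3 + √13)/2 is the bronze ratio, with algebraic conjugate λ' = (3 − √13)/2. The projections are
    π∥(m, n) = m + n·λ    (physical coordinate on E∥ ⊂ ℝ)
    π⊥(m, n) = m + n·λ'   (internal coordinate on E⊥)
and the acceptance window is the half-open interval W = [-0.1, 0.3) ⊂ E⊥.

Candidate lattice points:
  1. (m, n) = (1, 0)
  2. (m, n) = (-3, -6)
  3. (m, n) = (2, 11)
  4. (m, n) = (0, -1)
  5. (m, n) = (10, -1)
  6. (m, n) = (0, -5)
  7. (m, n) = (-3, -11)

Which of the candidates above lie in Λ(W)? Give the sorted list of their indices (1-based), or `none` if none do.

Numerically λ ≈ 3.302776 and λ' = −1/λ ≈ -0.302776.
candidate 1: (m,n)=(1,0) → π∥ = 1+0·λ ≈ 1.000000, π⊥ = 1+0·λ' ≈ 1.000000 ∉ [-0.1, 0.3) ⇒ out
candidate 2: (m,n)=(-3,-6) → π∥ = -3-6·λ ≈ -22.816654, π⊥ = -3-6·λ' ≈ -1.183346 ∉ [-0.1, 0.3) ⇒ out
candidate 3: (m,n)=(2,11) → π∥ = 2+11·λ ≈ 38.330532, π⊥ = 2+11·λ' ≈ -1.330532 ∉ [-0.1, 0.3) ⇒ out
candidate 4: (m,n)=(0,-1) → π∥ = 0-1·λ ≈ -3.302776, π⊥ = 0-1·λ' ≈ 0.302776 ∉ [-0.1, 0.3) ⇒ out
candidate 5: (m,n)=(10,-1) → π∥ = 10-1·λ ≈ 6.697224, π⊥ = 10-1·λ' ≈ 10.302776 ∉ [-0.1, 0.3) ⇒ out
candidate 6: (m,n)=(0,-5) → π∥ = 0-5·λ ≈ -16.513878, π⊥ = 0-5·λ' ≈ 1.513878 ∉ [-0.1, 0.3) ⇒ out
candidate 7: (m,n)=(-3,-11) → π∥ = -3-11·λ ≈ -39.330532, π⊥ = -3-11·λ' ≈ 0.330532 ∉ [-0.1, 0.3) ⇒ out

none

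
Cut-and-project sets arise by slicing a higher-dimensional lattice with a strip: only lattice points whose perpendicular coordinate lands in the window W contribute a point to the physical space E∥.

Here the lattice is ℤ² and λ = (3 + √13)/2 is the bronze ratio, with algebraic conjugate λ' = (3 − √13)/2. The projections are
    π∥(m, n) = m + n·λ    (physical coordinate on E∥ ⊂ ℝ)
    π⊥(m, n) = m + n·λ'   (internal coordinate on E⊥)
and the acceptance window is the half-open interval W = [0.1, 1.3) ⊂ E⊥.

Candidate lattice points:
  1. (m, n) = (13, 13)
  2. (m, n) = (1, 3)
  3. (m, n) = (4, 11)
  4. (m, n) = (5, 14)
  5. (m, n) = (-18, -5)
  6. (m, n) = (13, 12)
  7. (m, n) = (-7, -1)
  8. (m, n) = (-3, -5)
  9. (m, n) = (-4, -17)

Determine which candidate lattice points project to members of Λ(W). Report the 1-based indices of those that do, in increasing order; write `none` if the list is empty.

3, 4, 9

λ' = (3−√13)/2 ≈ -0.302776.
candidate 1: (m,n)=(13,13) → π∥ = 13+13·λ ≈ 55.936083, π⊥ = 13+13·λ' ≈ 9.063917 ∉ [0.1, 1.3) ⇒ out
candidate 2: (m,n)=(1,3) → π∥ = 1+3·λ ≈ 10.908327, π⊥ = 1+3·λ' ≈ 0.091673 ∉ [0.1, 1.3) ⇒ out
candidate 3: (m,n)=(4,11) → π∥ = 4+11·λ ≈ 40.330532, π⊥ = 4+11·λ' ≈ 0.669468 ∈ [0.1, 1.3) ⇒ IN Λ
candidate 4: (m,n)=(5,14) → π∥ = 5+14·λ ≈ 51.238859, π⊥ = 5+14·λ' ≈ 0.761141 ∈ [0.1, 1.3) ⇒ IN Λ
candidate 5: (m,n)=(-18,-5) → π∥ = -18-5·λ ≈ -34.513878, π⊥ = -18-5·λ' ≈ -16.486122 ∉ [0.1, 1.3) ⇒ out
candidate 6: (m,n)=(13,12) → π∥ = 13+12·λ ≈ 52.633308, π⊥ = 13+12·λ' ≈ 9.366692 ∉ [0.1, 1.3) ⇒ out
candidate 7: (m,n)=(-7,-1) → π∥ = -7-1·λ ≈ -10.302776, π⊥ = -7-1·λ' ≈ -6.697224 ∉ [0.1, 1.3) ⇒ out
candidate 8: (m,n)=(-3,-5) → π∥ = -3-5·λ ≈ -19.513878, π⊥ = -3-5·λ' ≈ -1.486122 ∉ [0.1, 1.3) ⇒ out
candidate 9: (m,n)=(-4,-17) → π∥ = -4-17·λ ≈ -60.147186, π⊥ = -4-17·λ' ≈ 1.147186 ∈ [0.1, 1.3) ⇒ IN Λ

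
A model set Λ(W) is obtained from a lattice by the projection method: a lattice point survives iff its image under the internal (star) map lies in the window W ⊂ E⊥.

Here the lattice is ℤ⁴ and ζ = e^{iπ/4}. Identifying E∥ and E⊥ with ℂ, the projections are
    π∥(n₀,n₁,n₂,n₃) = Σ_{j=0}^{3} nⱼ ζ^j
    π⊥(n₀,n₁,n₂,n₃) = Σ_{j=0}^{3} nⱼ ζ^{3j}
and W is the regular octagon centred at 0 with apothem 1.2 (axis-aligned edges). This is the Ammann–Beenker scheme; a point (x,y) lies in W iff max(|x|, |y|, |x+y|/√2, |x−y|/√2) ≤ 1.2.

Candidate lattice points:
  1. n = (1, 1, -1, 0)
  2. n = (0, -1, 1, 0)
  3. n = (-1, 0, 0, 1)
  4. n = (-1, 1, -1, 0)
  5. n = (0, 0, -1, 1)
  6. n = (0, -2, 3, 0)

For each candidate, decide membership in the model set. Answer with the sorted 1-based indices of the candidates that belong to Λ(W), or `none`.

3

π⊥(n) = n₀ + n₁ζ³ + n₂ζ⁶ + n₃ζ⁹ where ζ = e^{iπ/4}.
candidate 1: n = (1, 1, -1, 0) → π⊥ ≈ (+0.2929, +1.7071); max(|x|,|y|,|x±y|/√2) = 1.7071 > 1.2 ⇒ ∉ W
candidate 2: n = (0, -1, 1, 0) → π⊥ ≈ (+0.7071, -1.7071); max(|x|,|y|,|x±y|/√2) = 1.7071 > 1.2 ⇒ ∉ W
candidate 3: n = (-1, 0, 0, 1) → π⊥ ≈ (-0.2929, +0.7071); max(|x|,|y|,|x±y|/√2) = 0.7071 ≤ 1.2 ⇒ ∈ W
candidate 4: n = (-1, 1, -1, 0) → π⊥ ≈ (-1.7071, +1.7071); max(|x|,|y|,|x±y|/√2) = 2.4142 > 1.2 ⇒ ∉ W
candidate 5: n = (0, 0, -1, 1) → π⊥ ≈ (+0.7071, +1.7071); max(|x|,|y|,|x±y|/√2) = 1.7071 > 1.2 ⇒ ∉ W
candidate 6: n = (0, -2, 3, 0) → π⊥ ≈ (+1.4142, -4.4142); max(|x|,|y|,|x±y|/√2) = 4.4142 > 1.2 ⇒ ∉ W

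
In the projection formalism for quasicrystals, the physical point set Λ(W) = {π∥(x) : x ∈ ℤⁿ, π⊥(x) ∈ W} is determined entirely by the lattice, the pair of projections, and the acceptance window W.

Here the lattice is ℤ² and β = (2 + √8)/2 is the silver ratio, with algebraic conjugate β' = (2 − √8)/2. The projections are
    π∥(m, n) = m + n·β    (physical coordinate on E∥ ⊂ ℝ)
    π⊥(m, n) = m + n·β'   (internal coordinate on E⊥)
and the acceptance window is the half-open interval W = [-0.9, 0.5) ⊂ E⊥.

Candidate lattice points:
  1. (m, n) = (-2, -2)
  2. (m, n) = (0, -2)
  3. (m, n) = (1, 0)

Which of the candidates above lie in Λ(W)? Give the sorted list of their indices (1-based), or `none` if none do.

Numerically β ≈ 2.41421 and β' = −1/β ≈ -0.41421.
[1] lift (-2,-2): star map gives -1.17157; window check -0.9 ≤ -1.17157 < 0.5 is false → out
[2] lift (0,-2): star map gives 0.82843; window check -0.9 ≤ 0.82843 < 0.5 is false → out
[3] lift (1,0): star map gives 1.00000; window check -0.9 ≤ 1.00000 < 0.5 is false → out

none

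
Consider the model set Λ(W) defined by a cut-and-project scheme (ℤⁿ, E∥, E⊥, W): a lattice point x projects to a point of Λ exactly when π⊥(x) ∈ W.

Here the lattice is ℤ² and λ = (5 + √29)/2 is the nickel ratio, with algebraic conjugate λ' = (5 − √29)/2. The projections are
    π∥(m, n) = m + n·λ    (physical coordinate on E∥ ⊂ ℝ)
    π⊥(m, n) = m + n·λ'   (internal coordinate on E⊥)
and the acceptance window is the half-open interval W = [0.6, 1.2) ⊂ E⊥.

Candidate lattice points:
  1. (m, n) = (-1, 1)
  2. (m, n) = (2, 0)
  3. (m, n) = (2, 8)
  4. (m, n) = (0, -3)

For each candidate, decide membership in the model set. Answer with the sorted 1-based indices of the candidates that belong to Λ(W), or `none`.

none

λ' = (5−√29)/2 ≈ -0.192582.
#1 (-1,1): internal coord -1 + (1)·λ' = -1.192582; -1.192582 ∉ [0.6, 1.2) → out
#2 (2,0): internal coord 2 + (0)·λ' = +2.000000; +2.000000 ∉ [0.6, 1.2) → out
#3 (2,8): internal coord 2 + (8)·λ' = +0.459341; +0.459341 ∉ [0.6, 1.2) → out
#4 (0,-3): internal coord 0 + (-3)·λ' = +0.577747; +0.577747 ∉ [0.6, 1.2) → out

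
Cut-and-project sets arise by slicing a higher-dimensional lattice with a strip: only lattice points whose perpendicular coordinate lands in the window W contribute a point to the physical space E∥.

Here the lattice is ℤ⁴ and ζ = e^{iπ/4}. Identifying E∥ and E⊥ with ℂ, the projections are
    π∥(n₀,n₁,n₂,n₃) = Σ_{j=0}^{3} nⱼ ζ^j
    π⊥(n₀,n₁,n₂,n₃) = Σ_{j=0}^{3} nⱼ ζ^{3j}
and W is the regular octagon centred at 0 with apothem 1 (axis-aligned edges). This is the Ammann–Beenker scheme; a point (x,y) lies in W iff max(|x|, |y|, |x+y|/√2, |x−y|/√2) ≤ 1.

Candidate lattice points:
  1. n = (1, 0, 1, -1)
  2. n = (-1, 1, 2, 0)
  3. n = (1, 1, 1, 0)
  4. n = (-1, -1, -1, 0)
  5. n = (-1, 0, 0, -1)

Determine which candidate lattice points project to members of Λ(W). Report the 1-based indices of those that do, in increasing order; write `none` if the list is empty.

3, 4

With ζ = e^{iπ/4} the internal vectors are ζ^0,ζ^3,ζ^6,ζ^9.
candidate 1: n = (1, 0, 1, -1) → π⊥ ≈ (+0.29289, -1.70711); max(|x|,|y|,|x±y|/√2) = 1.70711 > 1 ⇒ ∉ W
candidate 2: n = (-1, 1, 2, 0) → π⊥ ≈ (-1.70711, -1.29289); max(|x|,|y|,|x±y|/√2) = 2.12132 > 1 ⇒ ∉ W
candidate 3: n = (1, 1, 1, 0) → π⊥ ≈ (+0.29289, -0.29289); max(|x|,|y|,|x±y|/√2) = 0.41421 ≤ 1 ⇒ ∈ W
candidate 4: n = (-1, -1, -1, 0) → π⊥ ≈ (-0.29289, +0.29289); max(|x|,|y|,|x±y|/√2) = 0.41421 ≤ 1 ⇒ ∈ W
candidate 5: n = (-1, 0, 0, -1) → π⊥ ≈ (-1.70711, -0.70711); max(|x|,|y|,|x±y|/√2) = 1.70711 > 1 ⇒ ∉ W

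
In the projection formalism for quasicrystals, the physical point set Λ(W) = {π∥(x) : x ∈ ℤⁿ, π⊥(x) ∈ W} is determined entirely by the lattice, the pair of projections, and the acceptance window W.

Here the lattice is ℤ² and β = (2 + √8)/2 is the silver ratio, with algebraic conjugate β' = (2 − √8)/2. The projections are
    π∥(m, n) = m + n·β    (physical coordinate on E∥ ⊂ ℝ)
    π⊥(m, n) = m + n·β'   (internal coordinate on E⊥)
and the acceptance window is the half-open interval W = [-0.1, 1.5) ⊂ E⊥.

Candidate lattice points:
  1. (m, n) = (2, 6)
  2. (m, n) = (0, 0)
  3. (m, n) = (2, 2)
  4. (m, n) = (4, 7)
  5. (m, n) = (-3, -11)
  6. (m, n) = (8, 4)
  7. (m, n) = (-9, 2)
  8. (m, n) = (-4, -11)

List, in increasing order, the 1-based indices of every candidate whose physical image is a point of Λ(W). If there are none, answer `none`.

2, 3, 4, 8

β' = (2−√8)/2 ≈ -0.4142.
candidate 1: (m,n)=(2,6) → π∥ = 2+6·β ≈ 16.4853, π⊥ = 2+6·β' ≈ -0.4853 ∉ [-0.1, 1.5) ⇒ out
candidate 2: (m,n)=(0,0) → π∥ = 0+0·β ≈ 0.0000, π⊥ = 0+0·β' ≈ 0.0000 ∈ [-0.1, 1.5) ⇒ IN Λ
candidate 3: (m,n)=(2,2) → π∥ = 2+2·β ≈ 6.8284, π⊥ = 2+2·β' ≈ 1.1716 ∈ [-0.1, 1.5) ⇒ IN Λ
candidate 4: (m,n)=(4,7) → π∥ = 4+7·β ≈ 20.8995, π⊥ = 4+7·β' ≈ 1.1005 ∈ [-0.1, 1.5) ⇒ IN Λ
candidate 5: (m,n)=(-3,-11) → π∥ = -3-11·β ≈ -29.5563, π⊥ = -3-11·β' ≈ 1.5563 ∉ [-0.1, 1.5) ⇒ out
candidate 6: (m,n)=(8,4) → π∥ = 8+4·β ≈ 17.6569, π⊥ = 8+4·β' ≈ 6.3431 ∉ [-0.1, 1.5) ⇒ out
candidate 7: (m,n)=(-9,2) → π∥ = -9+2·β ≈ -4.1716, π⊥ = -9+2·β' ≈ -9.8284 ∉ [-0.1, 1.5) ⇒ out
candidate 8: (m,n)=(-4,-11) → π∥ = -4-11·β ≈ -30.5563, π⊥ = -4-11·β' ≈ 0.5563 ∈ [-0.1, 1.5) ⇒ IN Λ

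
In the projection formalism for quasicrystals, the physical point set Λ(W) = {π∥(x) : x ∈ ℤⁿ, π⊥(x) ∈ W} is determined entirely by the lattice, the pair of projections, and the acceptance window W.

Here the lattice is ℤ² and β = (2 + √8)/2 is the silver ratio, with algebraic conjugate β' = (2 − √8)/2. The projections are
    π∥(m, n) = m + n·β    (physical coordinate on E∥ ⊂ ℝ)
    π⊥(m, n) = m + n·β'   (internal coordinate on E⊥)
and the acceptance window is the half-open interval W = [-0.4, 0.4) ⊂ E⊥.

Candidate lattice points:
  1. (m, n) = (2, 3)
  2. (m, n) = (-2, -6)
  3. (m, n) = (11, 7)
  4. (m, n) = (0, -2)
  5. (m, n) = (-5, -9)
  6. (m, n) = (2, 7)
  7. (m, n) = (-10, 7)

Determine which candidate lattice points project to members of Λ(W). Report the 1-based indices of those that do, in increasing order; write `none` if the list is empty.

none

Numerically β ≈ 2.4142 and β' = −1/β ≈ -0.4142.
candidate 1: (m,n)=(2,3) → π∥ = 2+3·β ≈ 9.2426, π⊥ = 2+3·β' ≈ 0.7574 ∉ [-0.4, 0.4) ⇒ out
candidate 2: (m,n)=(-2,-6) → π∥ = -2-6·β ≈ -16.4853, π⊥ = -2-6·β' ≈ 0.4853 ∉ [-0.4, 0.4) ⇒ out
candidate 3: (m,n)=(11,7) → π∥ = 11+7·β ≈ 27.8995, π⊥ = 11+7·β' ≈ 8.1005 ∉ [-0.4, 0.4) ⇒ out
candidate 4: (m,n)=(0,-2) → π∥ = 0-2·β ≈ -4.8284, π⊥ = 0-2·β' ≈ 0.8284 ∉ [-0.4, 0.4) ⇒ out
candidate 5: (m,n)=(-5,-9) → π∥ = -5-9·β ≈ -26.7279, π⊥ = -5-9·β' ≈ -1.2721 ∉ [-0.4, 0.4) ⇒ out
candidate 6: (m,n)=(2,7) → π∥ = 2+7·β ≈ 18.8995, π⊥ = 2+7·β' ≈ -0.8995 ∉ [-0.4, 0.4) ⇒ out
candidate 7: (m,n)=(-10,7) → π∥ = -10+7·β ≈ 6.8995, π⊥ = -10+7·β' ≈ -12.8995 ∉ [-0.4, 0.4) ⇒ out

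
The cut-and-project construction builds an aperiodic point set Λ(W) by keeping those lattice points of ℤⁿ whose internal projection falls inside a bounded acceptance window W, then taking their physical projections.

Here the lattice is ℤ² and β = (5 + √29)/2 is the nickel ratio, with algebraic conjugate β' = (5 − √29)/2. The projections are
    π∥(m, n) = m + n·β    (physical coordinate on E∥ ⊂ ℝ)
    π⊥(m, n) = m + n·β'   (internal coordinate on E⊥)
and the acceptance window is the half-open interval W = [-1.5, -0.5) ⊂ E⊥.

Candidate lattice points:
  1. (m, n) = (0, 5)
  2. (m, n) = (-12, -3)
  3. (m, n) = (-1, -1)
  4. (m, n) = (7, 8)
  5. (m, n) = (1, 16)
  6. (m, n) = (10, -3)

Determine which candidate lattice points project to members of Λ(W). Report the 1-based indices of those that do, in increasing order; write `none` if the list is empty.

Numerically β ≈ 5.19258 and β' = −1/β ≈ -0.19258.
candidate 1: (m,n)=(0,5) → π∥ = 0+5·β ≈ 25.96291, π⊥ = 0+5·β' ≈ -0.96291 ∈ [-1.5, -0.5) ⇒ IN Λ
candidate 2: (m,n)=(-12,-3) → π∥ = -12-3·β ≈ -27.57775, π⊥ = -12-3·β' ≈ -11.42225 ∉ [-1.5, -0.5) ⇒ out
candidate 3: (m,n)=(-1,-1) → π∥ = -1-1·β ≈ -6.19258, π⊥ = -1-1·β' ≈ -0.80742 ∈ [-1.5, -0.5) ⇒ IN Λ
candidate 4: (m,n)=(7,8) → π∥ = 7+8·β ≈ 48.54066, π⊥ = 7+8·β' ≈ 5.45934 ∉ [-1.5, -0.5) ⇒ out
candidate 5: (m,n)=(1,16) → π∥ = 1+16·β ≈ 84.08132, π⊥ = 1+16·β' ≈ -2.08132 ∉ [-1.5, -0.5) ⇒ out
candidate 6: (m,n)=(10,-3) → π∥ = 10-3·β ≈ -5.57775, π⊥ = 10-3·β' ≈ 10.57775 ∉ [-1.5, -0.5) ⇒ out

1, 3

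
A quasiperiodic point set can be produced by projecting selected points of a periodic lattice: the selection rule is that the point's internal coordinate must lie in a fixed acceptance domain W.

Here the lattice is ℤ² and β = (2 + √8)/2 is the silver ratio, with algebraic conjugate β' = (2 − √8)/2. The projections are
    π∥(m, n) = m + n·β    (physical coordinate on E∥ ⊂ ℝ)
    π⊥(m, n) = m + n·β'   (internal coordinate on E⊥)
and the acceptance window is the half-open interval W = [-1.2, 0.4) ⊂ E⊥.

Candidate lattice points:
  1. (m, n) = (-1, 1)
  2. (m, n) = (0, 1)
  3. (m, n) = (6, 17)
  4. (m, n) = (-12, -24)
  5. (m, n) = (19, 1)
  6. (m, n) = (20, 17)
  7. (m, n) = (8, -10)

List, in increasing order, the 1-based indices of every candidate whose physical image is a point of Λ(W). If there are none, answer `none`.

Numerically β ≈ 2.4142 and β' = −1/β ≈ -0.4142.
[1] lift (-1,1): star map gives -1.4142; window check -1.2 ≤ -1.4142 < 0.4 is false → out
[2] lift (0,1): star map gives -0.4142; window check -1.2 ≤ -0.4142 < 0.4 is true → IN Λ
[3] lift (6,17): star map gives -1.0416; window check -1.2 ≤ -1.0416 < 0.4 is true → IN Λ
[4] lift (-12,-24): star map gives -2.0589; window check -1.2 ≤ -2.0589 < 0.4 is false → out
[5] lift (19,1): star map gives 18.5858; window check -1.2 ≤ 18.5858 < 0.4 is false → out
[6] lift (20,17): star map gives 12.9584; window check -1.2 ≤ 12.9584 < 0.4 is false → out
[7] lift (8,-10): star map gives 12.1421; window check -1.2 ≤ 12.1421 < 0.4 is false → out

2, 3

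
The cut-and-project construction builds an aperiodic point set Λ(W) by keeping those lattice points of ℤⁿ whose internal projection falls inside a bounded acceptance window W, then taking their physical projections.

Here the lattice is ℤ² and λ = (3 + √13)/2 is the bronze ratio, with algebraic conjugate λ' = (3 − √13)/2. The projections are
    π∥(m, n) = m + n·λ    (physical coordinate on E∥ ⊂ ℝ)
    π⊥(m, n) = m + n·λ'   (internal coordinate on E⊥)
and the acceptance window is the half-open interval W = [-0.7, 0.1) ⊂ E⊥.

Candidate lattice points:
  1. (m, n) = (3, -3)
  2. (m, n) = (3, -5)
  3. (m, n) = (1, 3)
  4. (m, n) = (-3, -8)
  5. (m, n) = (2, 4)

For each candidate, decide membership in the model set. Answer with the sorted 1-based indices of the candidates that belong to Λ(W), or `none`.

Compute λ' = (3−√13)/2 = -0.302776, so π⊥(m,n) = m -0.302776·n.
[1] lift (3,-3): star map gives 3.908327; window check -0.7 ≤ 3.908327 < 0.1 is false → out
[2] lift (3,-5): star map gives 4.513878; window check -0.7 ≤ 4.513878 < 0.1 is false → out
[3] lift (1,3): star map gives 0.091673; window check -0.7 ≤ 0.091673 < 0.1 is true → IN Λ
[4] lift (-3,-8): star map gives -0.577795; window check -0.7 ≤ -0.577795 < 0.1 is true → IN Λ
[5] lift (2,4): star map gives 0.788897; window check -0.7 ≤ 0.788897 < 0.1 is false → out

3, 4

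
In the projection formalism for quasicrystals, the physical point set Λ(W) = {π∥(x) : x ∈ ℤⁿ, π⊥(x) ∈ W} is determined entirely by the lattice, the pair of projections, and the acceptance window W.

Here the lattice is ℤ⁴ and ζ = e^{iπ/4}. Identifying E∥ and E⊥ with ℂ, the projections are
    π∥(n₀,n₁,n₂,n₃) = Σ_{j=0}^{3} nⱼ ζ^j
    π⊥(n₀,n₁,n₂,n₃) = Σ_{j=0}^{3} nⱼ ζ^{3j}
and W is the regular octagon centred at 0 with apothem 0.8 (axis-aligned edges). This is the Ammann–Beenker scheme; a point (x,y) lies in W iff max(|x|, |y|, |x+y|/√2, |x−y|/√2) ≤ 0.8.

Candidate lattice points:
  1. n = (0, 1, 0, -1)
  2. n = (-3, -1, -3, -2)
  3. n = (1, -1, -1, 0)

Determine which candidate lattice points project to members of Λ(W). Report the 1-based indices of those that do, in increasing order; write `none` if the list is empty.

With ζ = e^{iπ/4} the internal vectors are ζ^0,ζ^3,ζ^6,ζ^9.
candidate 1: n = (0, 1, 0, -1) → π⊥ ≈ (-1.41421, +0.00000); max(|x|,|y|,|x±y|/√2) = 1.41421 > 0.8 ⇒ ∉ W
candidate 2: n = (-3, -1, -3, -2) → π⊥ ≈ (-3.70711, +0.87868); max(|x|,|y|,|x±y|/√2) = 3.70711 > 0.8 ⇒ ∉ W
candidate 3: n = (1, -1, -1, 0) → π⊥ ≈ (+1.70711, +0.29289); max(|x|,|y|,|x±y|/√2) = 1.70711 > 0.8 ⇒ ∉ W

none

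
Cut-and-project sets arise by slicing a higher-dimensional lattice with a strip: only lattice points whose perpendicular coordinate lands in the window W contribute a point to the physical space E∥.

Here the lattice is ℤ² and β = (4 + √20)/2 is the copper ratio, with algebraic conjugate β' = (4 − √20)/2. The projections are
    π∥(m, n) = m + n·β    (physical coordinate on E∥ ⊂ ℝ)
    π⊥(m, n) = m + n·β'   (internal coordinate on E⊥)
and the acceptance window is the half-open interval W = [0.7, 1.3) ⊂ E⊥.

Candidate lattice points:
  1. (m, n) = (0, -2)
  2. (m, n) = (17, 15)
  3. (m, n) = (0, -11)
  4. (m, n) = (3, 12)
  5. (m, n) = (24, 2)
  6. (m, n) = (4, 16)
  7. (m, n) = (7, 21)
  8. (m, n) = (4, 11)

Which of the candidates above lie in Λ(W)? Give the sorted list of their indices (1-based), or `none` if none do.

β' = (4−√20)/2 ≈ -0.236068.
[1] lift (0,-2): star map gives 0.472136; window check 0.7 ≤ 0.472136 < 1.3 is false → out
[2] lift (17,15): star map gives 13.458980; window check 0.7 ≤ 13.458980 < 1.3 is false → out
[3] lift (0,-11): star map gives 2.596748; window check 0.7 ≤ 2.596748 < 1.3 is false → out
[4] lift (3,12): star map gives 0.167184; window check 0.7 ≤ 0.167184 < 1.3 is false → out
[5] lift (24,2): star map gives 23.527864; window check 0.7 ≤ 23.527864 < 1.3 is false → out
[6] lift (4,16): star map gives 0.222912; window check 0.7 ≤ 0.222912 < 1.3 is false → out
[7] lift (7,21): star map gives 2.042572; window check 0.7 ≤ 2.042572 < 1.3 is false → out
[8] lift (4,11): star map gives 1.403252; window check 0.7 ≤ 1.403252 < 1.3 is false → out

none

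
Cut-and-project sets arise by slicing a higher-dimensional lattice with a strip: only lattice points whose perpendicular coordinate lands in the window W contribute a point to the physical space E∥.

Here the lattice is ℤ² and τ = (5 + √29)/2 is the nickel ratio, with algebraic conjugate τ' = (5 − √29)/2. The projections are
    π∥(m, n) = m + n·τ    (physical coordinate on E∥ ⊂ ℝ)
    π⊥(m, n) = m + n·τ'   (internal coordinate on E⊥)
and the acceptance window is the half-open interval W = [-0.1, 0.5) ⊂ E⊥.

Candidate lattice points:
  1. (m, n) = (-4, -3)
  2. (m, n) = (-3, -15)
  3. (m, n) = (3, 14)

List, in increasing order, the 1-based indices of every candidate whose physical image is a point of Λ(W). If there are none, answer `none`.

Compute τ' = (5−√29)/2 = -0.1926, so π⊥(m,n) = m -0.1926·n.
[1] lift (-4,-3): star map gives -3.4223; window check -0.1 ≤ -3.4223 < 0.5 is false → out
[2] lift (-3,-15): star map gives -0.1113; window check -0.1 ≤ -0.1113 < 0.5 is false → out
[3] lift (3,14): star map gives 0.3038; window check -0.1 ≤ 0.3038 < 0.5 is true → IN Λ

3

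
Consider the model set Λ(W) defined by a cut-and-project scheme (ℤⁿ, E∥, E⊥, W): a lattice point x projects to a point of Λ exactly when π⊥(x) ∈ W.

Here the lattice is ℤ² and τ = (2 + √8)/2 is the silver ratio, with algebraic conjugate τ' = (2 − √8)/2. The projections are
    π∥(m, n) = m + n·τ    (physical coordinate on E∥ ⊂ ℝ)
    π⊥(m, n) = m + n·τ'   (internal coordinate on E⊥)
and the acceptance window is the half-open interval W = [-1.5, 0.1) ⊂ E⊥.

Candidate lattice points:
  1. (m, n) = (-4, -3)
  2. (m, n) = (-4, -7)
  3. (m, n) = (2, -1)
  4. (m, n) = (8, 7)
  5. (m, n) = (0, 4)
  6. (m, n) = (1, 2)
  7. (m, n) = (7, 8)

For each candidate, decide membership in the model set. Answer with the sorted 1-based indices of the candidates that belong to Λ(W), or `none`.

2

τ' = (2−√8)/2 ≈ -0.414214.
[1] lift (-4,-3): star map gives -2.757359; window check -1.5 ≤ -2.757359 < 0.1 is false → out
[2] lift (-4,-7): star map gives -1.100505; window check -1.5 ≤ -1.100505 < 0.1 is true → IN Λ
[3] lift (2,-1): star map gives 2.414214; window check -1.5 ≤ 2.414214 < 0.1 is false → out
[4] lift (8,7): star map gives 5.100505; window check -1.5 ≤ 5.100505 < 0.1 is false → out
[5] lift (0,4): star map gives -1.656854; window check -1.5 ≤ -1.656854 < 0.1 is false → out
[6] lift (1,2): star map gives 0.171573; window check -1.5 ≤ 0.171573 < 0.1 is false → out
[7] lift (7,8): star map gives 3.686292; window check -1.5 ≤ 3.686292 < 0.1 is false → out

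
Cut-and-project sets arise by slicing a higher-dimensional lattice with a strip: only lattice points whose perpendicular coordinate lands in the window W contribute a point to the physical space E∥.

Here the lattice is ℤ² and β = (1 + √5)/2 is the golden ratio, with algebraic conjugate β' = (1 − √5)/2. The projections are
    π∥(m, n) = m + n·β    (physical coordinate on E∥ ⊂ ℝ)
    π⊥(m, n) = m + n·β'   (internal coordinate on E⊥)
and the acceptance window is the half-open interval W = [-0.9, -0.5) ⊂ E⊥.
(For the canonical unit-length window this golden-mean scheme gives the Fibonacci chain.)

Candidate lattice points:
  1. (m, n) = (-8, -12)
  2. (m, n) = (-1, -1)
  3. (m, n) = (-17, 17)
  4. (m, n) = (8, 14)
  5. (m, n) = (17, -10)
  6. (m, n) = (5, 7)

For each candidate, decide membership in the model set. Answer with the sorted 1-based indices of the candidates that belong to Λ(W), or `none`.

1, 4

Numerically β ≈ 1.61803 and β' = −1/β ≈ -0.61803.
[1] lift (-8,-12): star map gives -0.58359; window check -0.9 ≤ -0.58359 < -0.5 is true → IN Λ
[2] lift (-1,-1): star map gives -0.38197; window check -0.9 ≤ -0.38197 < -0.5 is false → out
[3] lift (-17,17): star map gives -27.50658; window check -0.9 ≤ -27.50658 < -0.5 is false → out
[4] lift (8,14): star map gives -0.65248; window check -0.9 ≤ -0.65248 < -0.5 is true → IN Λ
[5] lift (17,-10): star map gives 23.18034; window check -0.9 ≤ 23.18034 < -0.5 is false → out
[6] lift (5,7): star map gives 0.67376; window check -0.9 ≤ 0.67376 < -0.5 is false → out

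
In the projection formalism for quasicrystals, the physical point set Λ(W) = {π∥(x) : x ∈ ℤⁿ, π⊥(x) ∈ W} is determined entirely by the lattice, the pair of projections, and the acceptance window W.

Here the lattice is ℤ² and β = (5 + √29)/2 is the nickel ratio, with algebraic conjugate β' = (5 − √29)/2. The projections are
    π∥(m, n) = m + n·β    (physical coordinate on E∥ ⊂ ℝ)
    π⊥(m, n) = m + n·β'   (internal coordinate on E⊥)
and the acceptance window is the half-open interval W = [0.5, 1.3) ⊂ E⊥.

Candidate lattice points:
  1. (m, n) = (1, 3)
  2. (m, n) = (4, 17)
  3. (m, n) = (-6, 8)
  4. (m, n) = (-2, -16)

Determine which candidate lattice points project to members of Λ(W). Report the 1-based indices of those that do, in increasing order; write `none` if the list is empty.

2, 4

Compute β' = (5−√29)/2 = -0.1926, so π⊥(m,n) = m -0.1926·n.
#1 (1,3): internal coord 1 + (3)·β' = +0.4223; +0.4223 ∉ [0.5, 1.3) → out
#2 (4,17): internal coord 4 + (17)·β' = +0.7261; +0.7261 ∈ [0.5, 1.3) → IN Λ
#3 (-6,8): internal coord -6 + (8)·β' = -7.5407; -7.5407 ∉ [0.5, 1.3) → out
#4 (-2,-16): internal coord -2 + (-16)·β' = +1.0813; +1.0813 ∈ [0.5, 1.3) → IN Λ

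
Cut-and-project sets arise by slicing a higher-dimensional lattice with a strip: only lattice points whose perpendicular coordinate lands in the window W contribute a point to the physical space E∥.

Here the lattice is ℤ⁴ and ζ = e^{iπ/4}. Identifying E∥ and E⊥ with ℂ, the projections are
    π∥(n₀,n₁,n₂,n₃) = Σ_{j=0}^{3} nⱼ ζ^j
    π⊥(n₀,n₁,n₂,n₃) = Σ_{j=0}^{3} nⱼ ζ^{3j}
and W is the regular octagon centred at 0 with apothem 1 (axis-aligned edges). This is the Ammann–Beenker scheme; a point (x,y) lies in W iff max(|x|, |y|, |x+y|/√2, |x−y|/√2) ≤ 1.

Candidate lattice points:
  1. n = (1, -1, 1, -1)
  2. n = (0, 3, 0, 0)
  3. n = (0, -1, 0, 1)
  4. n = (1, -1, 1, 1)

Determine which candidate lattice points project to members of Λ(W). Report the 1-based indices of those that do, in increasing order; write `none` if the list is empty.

none

Internal map: ζ^{3j} for j=0..3 gives (1,0), (−√2/2,√2/2), (0,−1), (√2/2,√2/2).
candidate 1: n = (1, -1, 1, -1) → π⊥ ≈ (+1.0000, -2.4142); max(|x|,|y|,|x±y|/√2) = 2.4142 > 1 ⇒ ∉ W
candidate 2: n = (0, 3, 0, 0) → π⊥ ≈ (-2.1213, +2.1213); max(|x|,|y|,|x±y|/√2) = 3.0000 > 1 ⇒ ∉ W
candidate 3: n = (0, -1, 0, 1) → π⊥ ≈ (+1.4142, +0.0000); max(|x|,|y|,|x±y|/√2) = 1.4142 > 1 ⇒ ∉ W
candidate 4: n = (1, -1, 1, 1) → π⊥ ≈ (+2.4142, -1.0000); max(|x|,|y|,|x±y|/√2) = 2.4142 > 1 ⇒ ∉ W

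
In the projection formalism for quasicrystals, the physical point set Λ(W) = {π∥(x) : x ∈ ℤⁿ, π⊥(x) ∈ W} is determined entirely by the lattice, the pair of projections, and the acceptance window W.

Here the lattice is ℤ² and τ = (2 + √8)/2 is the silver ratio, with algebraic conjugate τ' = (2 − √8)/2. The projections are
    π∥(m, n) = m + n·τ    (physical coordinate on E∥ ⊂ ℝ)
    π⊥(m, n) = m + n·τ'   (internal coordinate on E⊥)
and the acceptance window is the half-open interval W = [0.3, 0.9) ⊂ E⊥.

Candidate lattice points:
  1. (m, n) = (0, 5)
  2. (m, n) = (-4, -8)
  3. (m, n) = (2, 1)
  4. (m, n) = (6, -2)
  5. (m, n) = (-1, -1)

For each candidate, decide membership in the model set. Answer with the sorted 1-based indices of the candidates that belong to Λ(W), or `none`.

Numerically τ ≈ 2.41421 and τ' = −1/τ ≈ -0.41421.
[1] lift (0,5): star map gives -2.07107; window check 0.3 ≤ -2.07107 < 0.9 is false → out
[2] lift (-4,-8): star map gives -0.68629; window check 0.3 ≤ -0.68629 < 0.9 is false → out
[3] lift (2,1): star map gives 1.58579; window check 0.3 ≤ 1.58579 < 0.9 is false → out
[4] lift (6,-2): star map gives 6.82843; window check 0.3 ≤ 6.82843 < 0.9 is false → out
[5] lift (-1,-1): star map gives -0.58579; window check 0.3 ≤ -0.58579 < 0.9 is false → out

none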